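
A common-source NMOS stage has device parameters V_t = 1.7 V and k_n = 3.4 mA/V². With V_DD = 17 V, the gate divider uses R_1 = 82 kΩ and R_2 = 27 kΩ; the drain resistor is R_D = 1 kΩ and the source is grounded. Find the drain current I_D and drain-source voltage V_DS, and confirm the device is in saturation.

V_G = V_DD·R_2/(R_1+R_2) = 17×27/109 = 4.21 V. With the source grounded, V_GS = V_G = 4.21 V.
Assume saturation: I_D = (k_n/2)(V_GS − V_t)² = (3.4/2)×(4.21 − 1.7)² = 1.7×2.51² = 10.7 mA.
V_DS = V_DD − I_D·R_D = 17 − 10.7×1 = 6.28 V.
Saturation requires V_DS ≥ V_GS − V_t = 2.51 V; 6.28 ≥ 2.51 ✓.

I_D ≈ 11 mA, V_DS ≈ 6.3 V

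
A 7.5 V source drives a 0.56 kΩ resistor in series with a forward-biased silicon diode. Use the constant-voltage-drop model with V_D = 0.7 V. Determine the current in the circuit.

I ≈ 12 mA

KVL around the loop: 7.5 = V_D + I·R = 0.7 + I × 0.56 kΩ.
So I = (7.5 − 0.7) / 0.56 kΩ = 6.8 / 0.56 = 12.1 mA.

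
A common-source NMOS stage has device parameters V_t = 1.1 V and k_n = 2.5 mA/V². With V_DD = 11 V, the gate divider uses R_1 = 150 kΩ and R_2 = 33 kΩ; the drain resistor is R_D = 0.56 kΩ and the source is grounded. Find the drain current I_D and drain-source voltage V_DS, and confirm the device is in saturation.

I_D ≈ 0.98 mA, V_DS ≈ 10 V

V_G = V_DD·R_2/(R_1+R_2) = 11×33/183 = 1.98 V. With the source grounded, V_GS = V_G = 1.98 V.
Assume saturation: I_D = (k_n/2)(V_GS − V_t)² = (2.5/2)×(1.98 − 1.1)² = 1.25×0.884² = 0.976 mA.
V_DS = V_DD − I_D·R_D = 11 − 0.976×0.56 = 10.5 V.
Saturation requires V_DS ≥ V_GS − V_t = 0.884 V; 10.5 ≥ 0.884 ✓.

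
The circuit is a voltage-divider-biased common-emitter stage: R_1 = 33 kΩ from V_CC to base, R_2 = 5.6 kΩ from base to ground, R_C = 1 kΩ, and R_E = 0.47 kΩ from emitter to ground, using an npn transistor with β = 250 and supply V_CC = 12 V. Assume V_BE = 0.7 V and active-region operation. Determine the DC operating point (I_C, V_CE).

Thevenize the base divider: V_Th = V_CC·R_2/(R_1+R_2) = 12×5.6/38.6 = 1.74 V, R_Th = R_1‖R_2 = 4.79 kΩ.
Base-emitter loop: V_Th = I_B·R_Th + V_BE + (β+1)I_B·R_E, so I_B = (1.74 − 0.7) / (4.79 + 251×0.47) = 0.00848 mA.
I_C = β·I_B = 250×0.00848 = 2.12 mA, and I_E = (β+1)I_B = 2.13 mA.
V_CE = V_CC − I_C·R_C − I_E·R_E = 12 − 2.12×1 − 2.13×0.47 = 8.88 V.
V_CE = 8.88 V > 0.2 V confirms active-region operation.

I_C ≈ 2.1 mA, V_CE ≈ 8.9 V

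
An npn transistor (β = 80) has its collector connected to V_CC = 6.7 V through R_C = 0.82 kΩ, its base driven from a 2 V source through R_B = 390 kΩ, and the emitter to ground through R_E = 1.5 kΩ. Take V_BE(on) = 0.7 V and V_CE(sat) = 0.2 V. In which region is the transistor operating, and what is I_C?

Assume active. Base-emitter loop: I_B = (V_BB − V_BE)/(R_B + (β+1)R_E) = (2 − 0.7)/(390 + 81×1.5) = 0.00254 mA.
I_C = β·I_B = 80×0.00254 = 0.203 mA.
V_CE = V_CC − I_C·R_C − I_E·R_E = 6.7 − 0.203×0.82 − 0.206×1.5 = 6.22 V > V_CE(sat), so the active-region assumption holds.

active; I_C ≈ 0.2 mA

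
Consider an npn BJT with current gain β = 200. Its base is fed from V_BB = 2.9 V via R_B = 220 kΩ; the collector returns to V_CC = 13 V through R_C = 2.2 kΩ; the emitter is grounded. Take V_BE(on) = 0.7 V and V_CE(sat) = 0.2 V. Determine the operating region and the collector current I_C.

active; I_C ≈ 2 mA

Assume active. Base-emitter loop: I_B = (V_BB − V_BE)/R_B = (2.9 − 0.7)/220 = 0.01 mA.
I_C = β·I_B = 200×0.01 = 2 mA.
V_CE = V_CC − I_C·R_C = 13 − 2×2.2 = 8.6 V > V_CE(sat), so the active-region assumption holds.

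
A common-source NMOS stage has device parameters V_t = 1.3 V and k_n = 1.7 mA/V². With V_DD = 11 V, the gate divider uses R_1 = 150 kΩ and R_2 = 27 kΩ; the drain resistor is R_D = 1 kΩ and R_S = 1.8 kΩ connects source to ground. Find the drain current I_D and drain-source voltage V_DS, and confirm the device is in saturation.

V_G = V_DD·R_2/(R_1+R_2) = 11×27/177 = 1.68 V.
Assume saturation: I_D = (k_n/2)(V_GS − V_t)² with V_GS = V_G − I_D·R_S = 1.68 − 1.8·I_D.
Substituting gives 2.75·I_D² − 2.16·I_D + 0.121 = 0, with roots I_D = 0.0611 or 0.722 mA.
The root I_D = 0.722 mA gives V_GS = 0.378 V ≤ V_t, so take I_D = 0.0611 mA.
Then V_GS = 1.57 V and V_DS = V_DD − I_D(R_D+R_S) = 11 − 0.0611×2.8 = 10.8 V.
Saturation requires V_DS ≥ V_GS − V_t = 0.268 V; 10.8 ≥ 0.268 ✓.

I_D ≈ 0.061 mA, V_DS ≈ 11 V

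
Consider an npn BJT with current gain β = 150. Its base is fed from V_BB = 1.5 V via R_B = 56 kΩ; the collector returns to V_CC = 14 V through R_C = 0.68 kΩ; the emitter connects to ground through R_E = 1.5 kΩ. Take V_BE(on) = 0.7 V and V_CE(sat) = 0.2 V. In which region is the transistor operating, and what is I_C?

Assume active. Base-emitter loop: I_B = (V_BB − V_BE)/(R_B + (β+1)R_E) = (1.5 − 0.7)/(56 + 151×1.5) = 0.00283 mA.
I_C = β·I_B = 150×0.00283 = 0.425 mA.
V_CE = V_CC − I_C·R_C − I_E·R_E = 14 − 0.425×0.68 − 0.428×1.5 = 13.1 V > V_CE(sat), so the active-region assumption holds.

active; I_C ≈ 0.42 mA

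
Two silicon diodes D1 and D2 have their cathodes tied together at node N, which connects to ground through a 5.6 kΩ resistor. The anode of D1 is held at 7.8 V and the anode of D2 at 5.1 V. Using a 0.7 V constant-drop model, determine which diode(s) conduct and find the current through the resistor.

Assume both conduct. Then node N would need to be at both 7.8−0.7 = 7.1 V and 5.1−0.7 = 4.4 V, which is impossible.
Assume only D1 conducts: V_N = 7.8 − 0.7 = 7.1 V, so I_R = 7.1/5.6 = 1.27 mA.
Check D2: its anode-to-cathode voltage is 5.1 − 7.1 = -2 V < 0.7 V, so it is off. The assumption is consistent.

Only D1 conducts; I_R ≈ 1.3 mA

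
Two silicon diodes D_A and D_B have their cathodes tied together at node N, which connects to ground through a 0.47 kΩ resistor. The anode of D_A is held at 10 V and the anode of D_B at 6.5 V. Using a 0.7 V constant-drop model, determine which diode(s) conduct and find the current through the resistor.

Only D_A conducts; I_R ≈ 20 mA

Assume both conduct. Then node N would need to be at both 10−0.7 = 9.3 V and 6.5−0.7 = 5.8 V, which is impossible.
Assume only D_A conducts: V_N = 10 − 0.7 = 9.3 V, so I_R = 9.3/0.47 = 19.8 mA.
Check D_B: its anode-to-cathode voltage is 6.5 − 9.3 = -2.8 V < 0.7 V, so it is off. The assumption is consistent.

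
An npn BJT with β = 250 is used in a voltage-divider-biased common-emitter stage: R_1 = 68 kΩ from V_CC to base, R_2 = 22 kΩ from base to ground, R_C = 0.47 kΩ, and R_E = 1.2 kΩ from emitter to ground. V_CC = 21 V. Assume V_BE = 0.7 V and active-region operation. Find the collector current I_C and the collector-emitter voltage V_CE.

Thevenize the base divider: V_Th = V_CC·R_2/(R_1+R_2) = 21×22/90 = 5.13 V, R_Th = R_1‖R_2 = 16.6 kΩ.
Base-emitter loop: V_Th = I_B·R_Th + V_BE + (β+1)I_B·R_E, so I_B = (5.13 − 0.7) / (16.6 + 251×1.2) = 0.0139 mA.
I_C = β·I_B = 250×0.0139 = 3.49 mA, and I_E = (β+1)I_B = 3.5 mA.
V_CE = V_CC − I_C·R_C − I_E·R_E = 21 − 3.49×0.47 − 3.5×1.2 = 15.2 V.
V_CE = 15.2 V > 0.2 V confirms active-region operation.

I_C ≈ 3.5 mA, V_CE ≈ 15 V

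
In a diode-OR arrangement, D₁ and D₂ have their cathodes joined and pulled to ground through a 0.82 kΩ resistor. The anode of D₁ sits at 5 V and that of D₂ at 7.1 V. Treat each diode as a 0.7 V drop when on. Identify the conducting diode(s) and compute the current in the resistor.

Assume both conduct. Then node N would need to be at both 5−0.7 = 4.3 V and 7.1−0.7 = 6.4 V, which is impossible.
Assume only D₂ conducts: V_N = 7.1 − 0.7 = 6.4 V, so I_R = 6.4/0.82 = 7.8 mA.
Check D₁: its anode-to-cathode voltage is 5 − 6.4 = -1.4 V < 0.7 V, so it is off. The assumption is consistent.

Only D₂ conducts; I_R ≈ 7.8 mA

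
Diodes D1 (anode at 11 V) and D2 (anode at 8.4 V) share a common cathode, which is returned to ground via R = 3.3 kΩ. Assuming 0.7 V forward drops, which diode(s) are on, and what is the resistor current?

Assume both conduct. Then node N would need to be at both 11−0.7 = 10.3 V and 8.4−0.7 = 7.7 V, which is impossible.
Assume only D1 conducts: V_N = 11 − 0.7 = 10.3 V, so I_R = 10.3/3.3 = 3.12 mA.
Check D2: its anode-to-cathode voltage is 8.4 − 10.3 = -1.9 V < 0.7 V, so it is off. The assumption is consistent.

Only D1 conducts; I_R ≈ 3.1 mA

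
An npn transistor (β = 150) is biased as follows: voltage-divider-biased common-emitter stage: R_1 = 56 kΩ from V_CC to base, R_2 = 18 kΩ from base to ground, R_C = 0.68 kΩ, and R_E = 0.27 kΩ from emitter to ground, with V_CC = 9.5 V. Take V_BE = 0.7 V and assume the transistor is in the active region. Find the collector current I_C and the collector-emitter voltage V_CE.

Thevenize the base divider: V_Th = V_CC·R_2/(R_1+R_2) = 9.5×18/74 = 2.31 V, R_Th = R_1‖R_2 = 13.6 kΩ.
Base-emitter loop: V_Th = I_B·R_Th + V_BE + (β+1)I_B·R_E, so I_B = (2.31 − 0.7) / (13.6 + 151×0.27) = 0.0296 mA.
I_C = β·I_B = 150×0.0296 = 4.44 mA, and I_E = (β+1)I_B = 4.47 mA.
V_CE = V_CC − I_C·R_C − I_E·R_E = 9.5 − 4.44×0.68 − 4.47×0.27 = 5.27 V.
V_CE = 5.27 V > 0.2 V confirms active-region operation.

I_C ≈ 4.4 mA, V_CE ≈ 5.3 V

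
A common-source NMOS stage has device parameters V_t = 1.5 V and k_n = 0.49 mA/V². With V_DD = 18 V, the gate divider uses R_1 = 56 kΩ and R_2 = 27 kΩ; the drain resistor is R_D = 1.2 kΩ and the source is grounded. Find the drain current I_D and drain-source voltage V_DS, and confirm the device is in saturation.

I_D ≈ 4.6 mA, V_DS ≈ 12 V

V_G = V_DD·R_2/(R_1+R_2) = 18×27/83 = 5.86 V. With the source grounded, V_GS = V_G = 5.86 V.
Assume saturation: I_D = (k_n/2)(V_GS − V_t)² = (0.49/2)×(5.86 − 1.5)² = 0.245×4.36² = 4.65 mA.
V_DS = V_DD − I_D·R_D = 18 − 4.65×1.2 = 12.4 V.
Saturation requires V_DS ≥ V_GS − V_t = 4.36 V; 12.4 ≥ 4.36 ✓.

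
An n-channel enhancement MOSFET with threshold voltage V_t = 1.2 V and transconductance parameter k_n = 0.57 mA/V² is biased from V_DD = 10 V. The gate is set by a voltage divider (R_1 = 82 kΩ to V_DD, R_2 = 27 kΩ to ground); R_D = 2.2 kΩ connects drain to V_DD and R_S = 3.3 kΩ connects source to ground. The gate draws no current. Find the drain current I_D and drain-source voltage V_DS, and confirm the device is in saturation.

V_G = V_DD·R_2/(R_1+R_2) = 10×27/109 = 2.48 V.
Assume saturation: I_D = (k_n/2)(V_GS − V_t)² with V_GS = V_G − I_D·R_S = 2.48 − 3.3·I_D.
Substituting gives 3.1·I_D² − 3.4·I_D + 0.465 = 0, with roots I_D = 0.16 or 0.936 mA.
The root I_D = 0.936 mA gives V_GS = -0.612 V ≤ V_t, so take I_D = 0.16 mA.
Then V_GS = 1.95 V and V_DS = V_DD − I_D(R_D+R_S) = 10 − 0.16×5.5 = 9.12 V.
Saturation requires V_DS ≥ V_GS − V_t = 0.749 V; 9.12 ≥ 0.749 ✓.

I_D ≈ 0.16 mA, V_DS ≈ 9.1 V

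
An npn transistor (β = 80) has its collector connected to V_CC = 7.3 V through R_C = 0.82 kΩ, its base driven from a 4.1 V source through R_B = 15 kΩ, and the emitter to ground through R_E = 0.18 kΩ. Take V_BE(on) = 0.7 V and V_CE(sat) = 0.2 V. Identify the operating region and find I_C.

saturation; I_C ≈ 7.1 mA

Assume active: I_B = (4.1 − 0.7)/(15 + 81×0.18) = 0.115 mA, I_C = β·I_B = 9.2 mA.
Then V_CE = 7.3 − 9.2×0.82 − 9.31×0.18 = -1.92 V < 0.2 V — the active assumption fails.
Re-solve with V_CE = 0.2 V. KCL at the emitter: V_E/R_E = (V_BB−0.7−V_E)/R_B + (V_CC−0.2−V_E)/R_C, giving V_E = 1.3 V.
I_C = (V_CC − 0.2 − V_E)/R_C = (7.1 − 1.3)/0.82 = 7.07 mA.
Check: I_B = (3.4 − 1.3)/15 = 0.14 mA, and β·I_B = 11.2 mA > I_C, confirming saturation.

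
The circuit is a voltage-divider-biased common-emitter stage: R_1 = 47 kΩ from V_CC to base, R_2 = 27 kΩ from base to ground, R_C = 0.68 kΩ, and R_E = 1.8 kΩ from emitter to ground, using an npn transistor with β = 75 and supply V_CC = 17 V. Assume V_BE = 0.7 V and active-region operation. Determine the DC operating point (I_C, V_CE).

I_C ≈ 2.7 mA, V_CE ≈ 10 V

Thevenize the base divider: V_Th = V_CC·R_2/(R_1+R_2) = 17×27/74 = 6.2 V, R_Th = R_1‖R_2 = 17.1 kΩ.
Base-emitter loop: V_Th = I_B·R_Th + V_BE + (β+1)I_B·R_E, so I_B = (6.2 − 0.7) / (17.1 + 76×1.8) = 0.0357 mA.
I_C = β·I_B = 75×0.0357 = 2.68 mA, and I_E = (β+1)I_B = 2.72 mA.
V_CE = V_CC − I_C·R_C − I_E·R_E = 17 − 2.68×0.68 − 2.72×1.8 = 10.3 V.
V_CE = 10.3 V > 0.2 V confirms active-region operation.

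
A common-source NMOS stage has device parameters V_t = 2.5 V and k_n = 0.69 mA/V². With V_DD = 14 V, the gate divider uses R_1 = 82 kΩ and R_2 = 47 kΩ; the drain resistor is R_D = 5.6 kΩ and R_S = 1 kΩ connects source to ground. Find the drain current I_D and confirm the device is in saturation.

V_G = V_DD·R_2/(R_1+R_2) = 14×47/129 = 5.1 V.
Assume saturation: I_D = (k_n/2)(V_GS − V_t)² with V_GS = V_G − I_D·R_S = 5.1 − 1·I_D.
Substituting gives 0.345·I_D² − 2.79·I_D + 2.33 = 0, with roots I_D = 0.945 or 7.15 mA.
The root I_D = 7.15 mA gives V_GS = -2.05 V ≤ V_t, so take I_D = 0.945 mA.
Then V_GS = 4.16 V and V_DS = V_DD − I_D(R_D+R_S) = 14 − 0.945×6.6 = 7.76 V.
Saturation requires V_DS ≥ V_GS − V_t = 1.66 V; 7.76 ≥ 1.66 ✓.

I_D ≈ 0.95 mA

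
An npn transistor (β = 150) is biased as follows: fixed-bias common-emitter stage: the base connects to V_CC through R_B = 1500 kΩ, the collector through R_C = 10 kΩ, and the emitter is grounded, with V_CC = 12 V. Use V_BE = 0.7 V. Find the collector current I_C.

I_C ≈ 1.1 mA

Base loop: V_CC = I_B·R_B + V_BE, so I_B = (12 − 0.7)/1500 kΩ = 0.00753 mA.
In the active region I_C = β·I_B = 150 × 0.00753 = 1.13 mA.
Collector loop: V_CE = V_CC − I_C·R_C = 12 − 1.13×10 = 0.7 V.
Since V_CE = 0.7 V > V_CE(sat) ≈ 0.2 V, the transistor is in the active region as assumed.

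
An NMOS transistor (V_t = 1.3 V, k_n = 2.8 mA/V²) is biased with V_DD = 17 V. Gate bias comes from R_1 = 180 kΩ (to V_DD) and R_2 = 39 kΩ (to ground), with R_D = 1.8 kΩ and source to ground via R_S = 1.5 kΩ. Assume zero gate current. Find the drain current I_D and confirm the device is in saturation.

I_D ≈ 0.69 mA

V_G = V_DD·R_2/(R_1+R_2) = 17×39/219 = 3.03 V.
Assume saturation: I_D = (k_n/2)(V_GS − V_t)² with V_GS = V_G − I_D·R_S = 3.03 − 1.5·I_D.
Substituting gives 3.15·I_D² − 8.26·I_D + 4.18 = 0, with roots I_D = 0.685 or 1.94 mA.
The root I_D = 1.94 mA gives V_GS = 0.124 V ≤ V_t, so take I_D = 0.685 mA.
Then V_GS = 2 V and V_DS = V_DD − I_D(R_D+R_S) = 17 − 0.685×3.3 = 14.7 V.
Saturation requires V_DS ≥ V_GS − V_t = 0.7 V; 14.7 ≥ 0.7 ✓.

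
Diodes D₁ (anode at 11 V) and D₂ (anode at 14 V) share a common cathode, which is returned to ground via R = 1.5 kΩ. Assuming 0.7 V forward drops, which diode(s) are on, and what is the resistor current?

Only D₂ conducts; I_R ≈ 8.9 mA

Assume both conduct. Then node N would need to be at both 11−0.7 = 10.3 V and 14−0.7 = 13.3 V, which is impossible.
Assume only D₂ conducts: V_N = 14 − 0.7 = 13.3 V, so I_R = 13.3/1.5 = 8.87 mA.
Check D₁: its anode-to-cathode voltage is 11 − 13.3 = -2.3 V < 0.7 V, so it is off. The assumption is consistent.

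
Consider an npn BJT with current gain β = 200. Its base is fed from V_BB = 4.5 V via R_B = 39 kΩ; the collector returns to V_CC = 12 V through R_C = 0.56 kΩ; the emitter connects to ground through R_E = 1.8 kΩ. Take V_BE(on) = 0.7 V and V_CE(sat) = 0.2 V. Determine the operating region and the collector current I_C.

active; I_C ≈ 1.9 mA

Assume active. Base-emitter loop: I_B = (V_BB − V_BE)/(R_B + (β+1)R_E) = (4.5 − 0.7)/(39 + 201×1.8) = 0.00948 mA.
I_C = β·I_B = 200×0.00948 = 1.9 mA.
V_CE = V_CC − I_C·R_C − I_E·R_E = 12 − 1.9×0.56 − 1.91×1.8 = 7.51 V > V_CE(sat), so the active-region assumption holds.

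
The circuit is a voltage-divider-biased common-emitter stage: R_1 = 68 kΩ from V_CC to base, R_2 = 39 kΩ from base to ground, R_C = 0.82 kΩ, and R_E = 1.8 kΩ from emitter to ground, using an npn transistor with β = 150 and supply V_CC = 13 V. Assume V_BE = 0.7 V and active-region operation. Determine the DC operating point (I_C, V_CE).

Thevenize the base divider: V_Th = V_CC·R_2/(R_1+R_2) = 13×39/107 = 4.74 V, R_Th = R_1‖R_2 = 24.8 kΩ.
Base-emitter loop: V_Th = I_B·R_Th + V_BE + (β+1)I_B·R_E, so I_B = (4.74 − 0.7) / (24.8 + 151×1.8) = 0.0136 mA.
I_C = β·I_B = 150×0.0136 = 2.04 mA, and I_E = (β+1)I_B = 2.06 mA.
V_CE = V_CC − I_C·R_C − I_E·R_E = 13 − 2.04×0.82 − 2.06×1.8 = 7.62 V.
V_CE = 7.62 V > 0.2 V confirms active-region operation.

I_C ≈ 2 mA, V_CE ≈ 7.6 V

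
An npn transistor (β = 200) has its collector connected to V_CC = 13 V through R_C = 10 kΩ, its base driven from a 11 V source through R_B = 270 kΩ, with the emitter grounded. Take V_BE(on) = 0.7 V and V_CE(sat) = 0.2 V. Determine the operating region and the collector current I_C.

Assume active: I_B = (11 − 0.7)/270 = 0.0381 mA, giving I_C = β·I_B = 7.63 mA.
But then V_CE = 13 − 7.63×10 = -63.3 V < V_CE(sat) = 0.2 V — impossible in the active region.
So the transistor is saturated. With V_CE = 0.2 V, I_C = (V_CC − 0.2)/R_C = 12.8/10 = 1.28 mA.
Check: β·I_B = 7.63 mA > I_C = 1.28 mA, confirming saturation.

saturation; I_C ≈ 1.3 mA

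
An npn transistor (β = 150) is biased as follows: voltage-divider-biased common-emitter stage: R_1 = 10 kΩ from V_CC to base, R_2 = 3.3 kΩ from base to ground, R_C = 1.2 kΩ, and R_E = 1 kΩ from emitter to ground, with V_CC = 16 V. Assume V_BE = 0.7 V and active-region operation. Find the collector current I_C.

I_C ≈ 3.2 mA

Thevenize the base divider: V_Th = V_CC·R_2/(R_1+R_2) = 16×3.3/13.3 = 3.97 V, R_Th = R_1‖R_2 = 2.48 kΩ.
Base-emitter loop: V_Th = I_B·R_Th + V_BE + (β+1)I_B·R_E, so I_B = (3.97 − 0.7) / (2.48 + 151×1) = 0.0213 mA.
I_C = β·I_B = 150×0.0213 = 3.2 mA, and I_E = (β+1)I_B = 3.22 mA.
V_CE = V_CC − I_C·R_C − I_E·R_E = 16 − 3.2×1.2 − 3.22×1 = 8.95 V.
V_CE = 8.95 V > 0.2 V confirms active-region operation.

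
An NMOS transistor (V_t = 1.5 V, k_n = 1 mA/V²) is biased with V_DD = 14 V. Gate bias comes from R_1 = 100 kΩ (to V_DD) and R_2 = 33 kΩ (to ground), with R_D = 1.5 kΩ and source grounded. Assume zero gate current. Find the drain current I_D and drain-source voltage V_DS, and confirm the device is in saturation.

I_D ≈ 1.9 mA, V_DS ≈ 11 V

V_G = V_DD·R_2/(R_1+R_2) = 14×33/133 = 3.47 V. With the source grounded, V_GS = V_G = 3.47 V.
Assume saturation: I_D = (k_n/2)(V_GS − V_t)² = (1/2)×(3.47 − 1.5)² = 0.5×1.97² = 1.95 mA.
V_DS = V_DD − I_D·R_D = 14 − 1.95×1.5 = 11.1 V.
Saturation requires V_DS ≥ V_GS − V_t = 1.97 V; 11.1 ≥ 1.97 ✓.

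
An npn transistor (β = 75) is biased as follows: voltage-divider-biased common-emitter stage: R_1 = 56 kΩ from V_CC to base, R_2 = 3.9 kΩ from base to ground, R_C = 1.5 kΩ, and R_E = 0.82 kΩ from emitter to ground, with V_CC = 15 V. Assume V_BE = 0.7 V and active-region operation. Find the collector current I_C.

Thevenize the base divider: V_Th = V_CC·R_2/(R_1+R_2) = 15×3.9/59.9 = 0.977 V, R_Th = R_1‖R_2 = 3.65 kΩ.
Base-emitter loop: V_Th = I_B·R_Th + V_BE + (β+1)I_B·R_E, so I_B = (0.977 − 0.7) / (3.65 + 76×0.82) = 0.00419 mA.
I_C = β·I_B = 75×0.00419 = 0.315 mA, and I_E = (β+1)I_B = 0.319 mA.
V_CE = V_CC − I_C·R_C − I_E·R_E = 15 − 0.315×1.5 − 0.319×0.82 = 14.3 V.
V_CE = 14.3 V > 0.2 V confirms active-region operation.

I_C ≈ 0.31 mA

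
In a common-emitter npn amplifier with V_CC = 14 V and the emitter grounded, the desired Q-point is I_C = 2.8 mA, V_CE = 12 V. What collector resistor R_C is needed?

Collector loop: V_CC = I_C·R_C + V_CE.
R_C = (V_CC − V_CE)/I_C = (14 − 12)/2.8 = 0.714 kΩ.

R_C ≈ 0.71 kΩ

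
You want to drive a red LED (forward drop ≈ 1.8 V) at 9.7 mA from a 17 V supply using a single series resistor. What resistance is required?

R ≈ 1.6 kΩ

The resistor drops V_S − V_D = 17 − 1.8 = 15.2 V at 9.7 mA.
R = 15.2 V / 9.7 mA = 1.57 kΩ.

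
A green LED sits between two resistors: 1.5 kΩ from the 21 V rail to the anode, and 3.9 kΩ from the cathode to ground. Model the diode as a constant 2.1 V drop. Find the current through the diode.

I ≈ 3.5 mA

The two resistors are in series with the diode, so KVL gives 21 = I·1.5 + 2.1 + I·3.9.
I = (21 − 2.1) / (1.5 + 3.9) kΩ = 18.9 / 5.4 = 3.5 mA.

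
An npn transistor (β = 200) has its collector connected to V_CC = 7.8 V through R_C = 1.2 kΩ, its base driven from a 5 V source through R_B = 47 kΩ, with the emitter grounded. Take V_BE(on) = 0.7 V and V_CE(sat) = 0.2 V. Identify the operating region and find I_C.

Assume active: I_B = (5 − 0.7)/47 = 0.0915 mA, giving I_C = β·I_B = 18.3 mA.
But then V_CE = 7.8 − 18.3×1.2 = -14.2 V < V_CE(sat) = 0.2 V — impossible in the active region.
So the transistor is saturated. With V_CE = 0.2 V, I_C = (V_CC − 0.2)/R_C = 7.6/1.2 = 6.33 mA.
Check: β·I_B = 18.3 mA > I_C = 6.33 mA, confirming saturation.

saturation; I_C ≈ 6.3 mA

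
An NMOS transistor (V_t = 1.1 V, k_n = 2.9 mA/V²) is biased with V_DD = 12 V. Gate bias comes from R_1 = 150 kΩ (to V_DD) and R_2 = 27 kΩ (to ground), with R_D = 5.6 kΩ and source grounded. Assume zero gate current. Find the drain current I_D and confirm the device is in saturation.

I_D ≈ 0.77 mA

V_G = V_DD·R_2/(R_1+R_2) = 12×27/177 = 1.83 V. With the source grounded, V_GS = V_G = 1.83 V.
Assume saturation: I_D = (k_n/2)(V_GS − V_t)² = (2.9/2)×(1.83 − 1.1)² = 1.45×0.731² = 0.774 mA.
V_DS = V_DD − I_D·R_D = 12 − 0.774×5.6 = 7.67 V.
Saturation requires V_DS ≥ V_GS − V_t = 0.731 V; 7.67 ≥ 0.731 ✓.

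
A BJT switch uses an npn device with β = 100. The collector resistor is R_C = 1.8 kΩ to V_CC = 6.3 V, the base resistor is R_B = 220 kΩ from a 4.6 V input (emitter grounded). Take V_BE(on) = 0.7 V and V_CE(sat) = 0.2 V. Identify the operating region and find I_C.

Assume active. Base-emitter loop: I_B = (V_BB − V_BE)/R_B = (4.6 − 0.7)/220 = 0.0177 mA.
I_C = β·I_B = 100×0.0177 = 1.77 mA.
V_CE = V_CC − I_C·R_C = 6.3 − 1.77×1.8 = 3.11 V > V_CE(sat), so the active-region assumption holds.

active; I_C ≈ 1.8 mA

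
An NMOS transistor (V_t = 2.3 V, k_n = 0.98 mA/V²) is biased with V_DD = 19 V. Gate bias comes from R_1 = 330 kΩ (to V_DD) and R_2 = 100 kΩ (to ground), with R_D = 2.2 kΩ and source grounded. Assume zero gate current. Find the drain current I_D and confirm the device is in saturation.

V_G = V_DD·R_2/(R_1+R_2) = 19×100/430 = 4.42 V. With the source grounded, V_GS = V_G = 4.42 V.
Assume saturation: I_D = (k_n/2)(V_GS − V_t)² = (0.98/2)×(4.42 − 2.3)² = 0.49×2.12² = 2.2 mA.
V_DS = V_DD − I_D·R_D = 19 − 2.2×2.2 = 14.2 V.
Saturation requires V_DS ≥ V_GS − V_t = 2.12 V; 14.2 ≥ 2.12 ✓.

I_D ≈ 2.2 mA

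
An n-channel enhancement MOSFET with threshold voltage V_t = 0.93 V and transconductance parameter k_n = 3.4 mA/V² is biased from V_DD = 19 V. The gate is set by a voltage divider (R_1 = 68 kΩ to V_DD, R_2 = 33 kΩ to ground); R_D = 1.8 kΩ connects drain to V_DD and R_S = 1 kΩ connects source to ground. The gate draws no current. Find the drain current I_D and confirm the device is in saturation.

I_D ≈ 3.8 mA

V_G = V_DD·R_2/(R_1+R_2) = 19×33/101 = 6.21 V.
Assume saturation: I_D = (k_n/2)(V_GS − V_t)² with V_GS = V_G − I_D·R_S = 6.21 − 1·I_D.
Substituting gives 1.7·I_D² − 18.9·I_D + 47.4 = 0, with roots I_D = 3.79 or 7.36 mA.
The root I_D = 7.36 mA gives V_GS = -1.15 V ≤ V_t, so take I_D = 3.79 mA.
Then V_GS = 2.42 V and V_DS = V_DD − I_D(R_D+R_S) = 19 − 3.79×2.8 = 8.4 V.
Saturation requires V_DS ≥ V_GS − V_t = 1.49 V; 8.4 ≥ 1.49 ✓.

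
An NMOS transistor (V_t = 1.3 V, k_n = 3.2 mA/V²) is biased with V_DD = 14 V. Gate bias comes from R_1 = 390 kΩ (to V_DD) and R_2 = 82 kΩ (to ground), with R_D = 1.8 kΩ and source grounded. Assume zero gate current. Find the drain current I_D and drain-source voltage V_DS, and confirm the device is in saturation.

V_G = V_DD·R_2/(R_1+R_2) = 14×82/472 = 2.43 V. With the source grounded, V_GS = V_G = 2.43 V.
Assume saturation: I_D = (k_n/2)(V_GS − V_t)² = (3.2/2)×(2.43 − 1.3)² = 1.6×1.13² = 2.05 mA.
V_DS = V_DD − I_D·R_D = 14 − 2.05×1.8 = 10.3 V.
Saturation requires V_DS ≥ V_GS − V_t = 1.13 V; 10.3 ≥ 1.13 ✓.

I_D ≈ 2.1 mA, V_DS ≈ 10 V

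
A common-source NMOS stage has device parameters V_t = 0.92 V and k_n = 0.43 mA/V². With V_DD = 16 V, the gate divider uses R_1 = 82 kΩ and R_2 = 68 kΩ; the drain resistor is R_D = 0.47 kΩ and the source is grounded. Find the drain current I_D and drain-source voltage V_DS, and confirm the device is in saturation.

I_D ≈ 8.6 mA, V_DS ≈ 12 V

V_G = V_DD·R_2/(R_1+R_2) = 16×68/150 = 7.25 V. With the source grounded, V_GS = V_G = 7.25 V.
Assume saturation: I_D = (k_n/2)(V_GS − V_t)² = (0.43/2)×(7.25 − 0.92)² = 0.215×6.33² = 8.62 mA.
V_DS = V_DD − I_D·R_D = 16 − 8.62×0.47 = 11.9 V.
Saturation requires V_DS ≥ V_GS − V_t = 6.33 V; 11.9 ≥ 6.33 ✓.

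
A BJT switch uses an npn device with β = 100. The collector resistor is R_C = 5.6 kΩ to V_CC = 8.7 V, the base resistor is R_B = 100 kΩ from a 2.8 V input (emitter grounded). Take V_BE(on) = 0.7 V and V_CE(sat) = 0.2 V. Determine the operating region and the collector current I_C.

Assume active: I_B = (2.8 − 0.7)/100 = 0.021 mA, giving I_C = β·I_B = 2.1 mA.
But then V_CE = 8.7 − 2.1×5.6 = -3.06 V < V_CE(sat) = 0.2 V — impossible in the active region.
So the transistor is saturated. With V_CE = 0.2 V, I_C = (V_CC − 0.2)/R_C = 8.5/5.6 = 1.52 mA.
Check: β·I_B = 2.1 mA > I_C = 1.52 mA, confirming saturation.

saturation; I_C ≈ 1.5 mA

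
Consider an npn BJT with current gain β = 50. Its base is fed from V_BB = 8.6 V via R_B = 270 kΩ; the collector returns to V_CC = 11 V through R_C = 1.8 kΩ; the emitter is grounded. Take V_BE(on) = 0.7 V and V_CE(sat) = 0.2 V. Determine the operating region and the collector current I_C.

Assume active. Base-emitter loop: I_B = (V_BB − V_BE)/R_B = (8.6 − 0.7)/270 = 0.0293 mA.
I_C = β·I_B = 50×0.0293 = 1.46 mA.
V_CE = V_CC − I_C·R_C = 11 − 1.46×1.8 = 8.37 V > V_CE(sat), so the active-region assumption holds.

active; I_C ≈ 1.5 mA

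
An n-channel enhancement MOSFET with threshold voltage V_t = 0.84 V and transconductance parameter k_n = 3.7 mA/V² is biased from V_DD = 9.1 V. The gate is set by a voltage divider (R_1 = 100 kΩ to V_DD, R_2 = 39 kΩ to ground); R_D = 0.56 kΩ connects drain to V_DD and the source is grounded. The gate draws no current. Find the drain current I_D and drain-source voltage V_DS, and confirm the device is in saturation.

V_G = V_DD·R_2/(R_1+R_2) = 9.1×39/139 = 2.55 V. With the source grounded, V_GS = V_G = 2.55 V.
Assume saturation: I_D = (k_n/2)(V_GS − V_t)² = (3.7/2)×(2.55 − 0.84)² = 1.85×1.71² = 5.43 mA.
V_DS = V_DD − I_D·R_D = 9.1 − 5.43×0.56 = 6.06 V.
Saturation requires V_DS ≥ V_GS − V_t = 1.71 V; 6.06 ≥ 1.71 ✓.

I_D ≈ 5.4 mA, V_DS ≈ 6.1 V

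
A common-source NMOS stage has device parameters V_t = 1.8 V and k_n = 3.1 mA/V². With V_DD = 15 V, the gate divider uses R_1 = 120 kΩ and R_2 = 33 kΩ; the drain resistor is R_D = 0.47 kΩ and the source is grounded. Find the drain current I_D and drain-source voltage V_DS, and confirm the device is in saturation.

I_D ≈ 3.2 mA, V_DS ≈ 13 V

V_G = V_DD·R_2/(R_1+R_2) = 15×33/153 = 3.24 V. With the source grounded, V_GS = V_G = 3.24 V.
Assume saturation: I_D = (k_n/2)(V_GS − V_t)² = (3.1/2)×(3.24 − 1.8)² = 1.55×1.44² = 3.19 mA.
V_DS = V_DD − I_D·R_D = 15 − 3.19×0.47 = 13.5 V.
Saturation requires V_DS ≥ V_GS − V_t = 1.44 V; 13.5 ≥ 1.44 ✓.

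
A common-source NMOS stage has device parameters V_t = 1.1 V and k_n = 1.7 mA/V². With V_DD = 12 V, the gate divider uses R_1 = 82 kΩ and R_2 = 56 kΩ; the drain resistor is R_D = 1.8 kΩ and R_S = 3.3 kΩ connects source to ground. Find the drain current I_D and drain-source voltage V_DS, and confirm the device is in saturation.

V_G = V_DD·R_2/(R_1+R_2) = 12×56/138 = 4.87 V.
Assume saturation: I_D = (k_n/2)(V_GS − V_t)² with V_GS = V_G − I_D·R_S = 4.87 − 3.3·I_D.
Substituting gives 9.26·I_D² − 22.1·I_D + 12.1 = 0, with roots I_D = 0.841 or 1.55 mA.
The root I_D = 1.55 mA gives V_GS = -0.251 V ≤ V_t, so take I_D = 0.841 mA.
Then V_GS = 2.09 V and V_DS = V_DD − I_D(R_D+R_S) = 12 − 0.841×5.1 = 7.71 V.
Saturation requires V_DS ≥ V_GS − V_t = 0.995 V; 7.71 ≥ 0.995 ✓.

I_D ≈ 0.84 mA, V_DS ≈ 7.7 V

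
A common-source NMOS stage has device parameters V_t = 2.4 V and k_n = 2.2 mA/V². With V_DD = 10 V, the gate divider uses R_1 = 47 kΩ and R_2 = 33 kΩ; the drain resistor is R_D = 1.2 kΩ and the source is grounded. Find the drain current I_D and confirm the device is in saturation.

V_G = V_DD·R_2/(R_1+R_2) = 10×33/80 = 4.12 V. With the source grounded, V_GS = V_G = 4.12 V.
Assume saturation: I_D = (k_n/2)(V_GS − V_t)² = (2.2/2)×(4.12 − 2.4)² = 1.1×1.73² = 3.27 mA.
V_DS = V_DD − I_D·R_D = 10 − 3.27×1.2 = 6.07 V.
Saturation requires V_DS ≥ V_GS − V_t = 1.73 V; 6.07 ≥ 1.73 ✓.

I_D ≈ 3.3 mA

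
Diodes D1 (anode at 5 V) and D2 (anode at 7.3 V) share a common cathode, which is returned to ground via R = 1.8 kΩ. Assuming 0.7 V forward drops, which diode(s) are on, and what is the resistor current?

Assume both conduct. Then node N would need to be at both 5−0.7 = 4.3 V and 7.3−0.7 = 6.6 V, which is impossible.
Assume only D2 conducts: V_N = 7.3 − 0.7 = 6.6 V, so I_R = 6.6/1.8 = 3.67 mA.
Check D1: its anode-to-cathode voltage is 5 − 6.6 = -1.6 V < 0.7 V, so it is off. The assumption is consistent.

Only D2 conducts; I_R ≈ 3.7 mA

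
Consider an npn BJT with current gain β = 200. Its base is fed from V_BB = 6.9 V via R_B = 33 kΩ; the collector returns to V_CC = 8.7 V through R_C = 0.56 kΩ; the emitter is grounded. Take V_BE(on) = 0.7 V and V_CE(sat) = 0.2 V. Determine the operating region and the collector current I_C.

Assume active: I_B = (6.9 − 0.7)/33 = 0.188 mA, giving I_C = β·I_B = 37.6 mA.
But then V_CE = 8.7 − 37.6×0.56 = -12.3 V < V_CE(sat) = 0.2 V — impossible in the active region.
So the transistor is saturated. With V_CE = 0.2 V, I_C = (V_CC − 0.2)/R_C = 8.5/0.56 = 15.2 mA.
Check: β·I_B = 37.6 mA > I_C = 15.2 mA, confirming saturation.

saturation; I_C ≈ 15 mA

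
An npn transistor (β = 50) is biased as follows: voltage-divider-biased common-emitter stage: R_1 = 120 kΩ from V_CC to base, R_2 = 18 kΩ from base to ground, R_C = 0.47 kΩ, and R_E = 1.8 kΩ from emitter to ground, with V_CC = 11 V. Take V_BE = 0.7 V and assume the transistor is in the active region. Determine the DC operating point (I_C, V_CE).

I_C ≈ 0.34 mA, V_CE ≈ 10 V

Thevenize the base divider: V_Th = V_CC·R_2/(R_1+R_2) = 11×18/138 = 1.43 V, R_Th = R_1‖R_2 = 15.7 kΩ.
Base-emitter loop: V_Th = I_B·R_Th + V_BE + (β+1)I_B·R_E, so I_B = (1.43 − 0.7) / (15.7 + 51×1.8) = 0.00684 mA.
I_C = β·I_B = 50×0.00684 = 0.342 mA, and I_E = (β+1)I_B = 0.349 mA.
V_CE = V_CC − I_C·R_C − I_E·R_E = 11 − 0.342×0.47 − 0.349×1.8 = 10.2 V.
V_CE = 10.2 V > 0.2 V confirms active-region operation.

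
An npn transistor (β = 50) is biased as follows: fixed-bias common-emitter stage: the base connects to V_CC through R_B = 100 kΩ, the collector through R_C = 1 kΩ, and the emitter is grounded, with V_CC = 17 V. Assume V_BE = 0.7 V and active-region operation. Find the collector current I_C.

I_C ≈ 8.2 mA

Base loop: V_CC = I_B·R_B + V_BE, so I_B = (17 − 0.7)/100 kΩ = 0.163 mA.
In the active region I_C = β·I_B = 50 × 0.163 = 8.15 mA.
Collector loop: V_CE = V_CC − I_C·R_C = 17 − 8.15×1 = 8.85 V.
Since V_CE = 8.85 V > V_CE(sat) ≈ 0.2 V, the transistor is in the active region as assumed.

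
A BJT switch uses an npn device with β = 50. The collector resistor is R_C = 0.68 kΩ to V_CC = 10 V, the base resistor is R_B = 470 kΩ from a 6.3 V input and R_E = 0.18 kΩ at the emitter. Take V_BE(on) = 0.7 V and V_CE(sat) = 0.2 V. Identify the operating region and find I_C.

Assume active. Base-emitter loop: I_B = (V_BB − V_BE)/(R_B + (β+1)R_E) = (6.3 − 0.7)/(470 + 51×0.18) = 0.0117 mA.
I_C = β·I_B = 50×0.0117 = 0.584 mA.
V_CE = V_CC − I_C·R_C − I_E·R_E = 10 − 0.584×0.68 − 0.596×0.18 = 9.5 V > V_CE(sat), so the active-region assumption holds.

active; I_C ≈ 0.58 mA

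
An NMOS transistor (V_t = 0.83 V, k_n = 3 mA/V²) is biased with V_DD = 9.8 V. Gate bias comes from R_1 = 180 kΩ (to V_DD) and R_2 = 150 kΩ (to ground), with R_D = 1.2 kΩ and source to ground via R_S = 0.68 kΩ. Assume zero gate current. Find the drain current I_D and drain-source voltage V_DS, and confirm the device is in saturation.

I_D ≈ 3.2 mA, V_DS ≈ 3.8 V

V_G = V_DD·R_2/(R_1+R_2) = 9.8×150/330 = 4.45 V.
Assume saturation: I_D = (k_n/2)(V_GS − V_t)² with V_GS = V_G − I_D·R_S = 4.45 − 0.68·I_D.
Substituting gives 0.694·I_D² − 8.39·I_D + 19.7 = 0, with roots I_D = 3.19 or 8.92 mA.
The root I_D = 8.92 mA gives V_GS = -1.61 V ≤ V_t, so take I_D = 3.19 mA.
Then V_GS = 2.29 V and V_DS = V_DD − I_D(R_D+R_S) = 9.8 − 3.19×1.88 = 3.81 V.
Saturation requires V_DS ≥ V_GS − V_t = 1.46 V; 3.81 ≥ 1.46 ✓.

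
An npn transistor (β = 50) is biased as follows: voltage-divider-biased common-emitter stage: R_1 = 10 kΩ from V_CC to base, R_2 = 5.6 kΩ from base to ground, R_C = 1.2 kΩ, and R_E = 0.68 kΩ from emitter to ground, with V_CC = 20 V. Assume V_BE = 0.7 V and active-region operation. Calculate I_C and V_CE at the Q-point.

I_C ≈ 8.5 mA, V_CE ≈ 4 V

Thevenize the base divider: V_Th = V_CC·R_2/(R_1+R_2) = 20×5.6/15.6 = 7.18 V, R_Th = R_1‖R_2 = 3.59 kΩ.
Base-emitter loop: V_Th = I_B·R_Th + V_BE + (β+1)I_B·R_E, so I_B = (7.18 − 0.7) / (3.59 + 51×0.68) = 0.169 mA.
I_C = β·I_B = 50×0.169 = 8.47 mA, and I_E = (β+1)I_B = 8.63 mA.
V_CE = V_CC − I_C·R_C − I_E·R_E = 20 − 8.47×1.2 − 8.63×0.68 = 3.97 V.
V_CE = 3.97 V > 0.2 V confirms active-region operation.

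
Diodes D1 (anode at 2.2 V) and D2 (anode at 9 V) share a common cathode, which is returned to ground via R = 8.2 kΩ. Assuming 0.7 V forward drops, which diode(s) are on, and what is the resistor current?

Only D2 conducts; I_R ≈ 1 mA

Assume both conduct. Then node N would need to be at both 2.2−0.7 = 1.5 V and 9−0.7 = 8.3 V, which is impossible.
Assume only D2 conducts: V_N = 9 − 0.7 = 8.3 V, so I_R = 8.3/8.2 = 1.01 mA.
Check D1: its anode-to-cathode voltage is 2.2 − 8.3 = -6.1 V < 0.7 V, so it is off. The assumption is consistent.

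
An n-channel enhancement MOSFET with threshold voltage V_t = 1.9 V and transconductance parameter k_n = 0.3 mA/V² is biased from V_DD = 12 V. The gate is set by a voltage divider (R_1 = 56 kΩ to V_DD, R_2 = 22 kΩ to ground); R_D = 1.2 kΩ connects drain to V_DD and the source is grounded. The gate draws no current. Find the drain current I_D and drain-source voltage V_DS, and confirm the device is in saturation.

V_G = V_DD·R_2/(R_1+R_2) = 12×22/78 = 3.38 V. With the source grounded, V_GS = V_G = 3.38 V.
Assume saturation: I_D = (k_n/2)(V_GS − V_t)² = (0.3/2)×(3.38 − 1.9)² = 0.15×1.48² = 0.331 mA.
V_DS = V_DD − I_D·R_D = 12 − 0.331×1.2 = 11.6 V.
Saturation requires V_DS ≥ V_GS − V_t = 1.48 V; 11.6 ≥ 1.48 ✓.

I_D ≈ 0.33 mA, V_DS ≈ 12 V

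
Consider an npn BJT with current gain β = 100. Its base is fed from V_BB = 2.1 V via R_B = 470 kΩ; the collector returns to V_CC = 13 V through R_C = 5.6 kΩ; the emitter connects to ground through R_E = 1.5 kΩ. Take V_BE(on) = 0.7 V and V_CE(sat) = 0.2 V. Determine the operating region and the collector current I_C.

active; I_C ≈ 0.23 mA

Assume active. Base-emitter loop: I_B = (V_BB − V_BE)/(R_B + (β+1)R_E) = (2.1 − 0.7)/(470 + 101×1.5) = 0.00225 mA.
I_C = β·I_B = 100×0.00225 = 0.225 mA.
V_CE = V_CC − I_C·R_C − I_E·R_E = 13 − 0.225×5.6 − 0.228×1.5 = 11.4 V > V_CE(sat), so the active-region assumption holds.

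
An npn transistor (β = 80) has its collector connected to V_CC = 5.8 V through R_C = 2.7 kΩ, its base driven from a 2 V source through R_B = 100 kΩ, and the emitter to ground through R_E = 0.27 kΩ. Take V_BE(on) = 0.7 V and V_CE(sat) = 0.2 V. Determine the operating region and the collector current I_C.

Assume active. Base-emitter loop: I_B = (V_BB − V_BE)/(R_B + (β+1)R_E) = (2 − 0.7)/(100 + 81×0.27) = 0.0107 mA.
I_C = β·I_B = 80×0.0107 = 0.853 mA.
V_CE = V_CC − I_C·R_C − I_E·R_E = 5.8 − 0.853×2.7 − 0.864×0.27 = 3.26 V > V_CE(sat), so the active-region assumption holds.

active; I_C ≈ 0.85 mA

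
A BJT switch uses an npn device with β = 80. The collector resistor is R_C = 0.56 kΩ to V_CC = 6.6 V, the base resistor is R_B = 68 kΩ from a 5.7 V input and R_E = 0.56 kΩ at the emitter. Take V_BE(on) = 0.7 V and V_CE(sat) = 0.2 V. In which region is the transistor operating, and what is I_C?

Assume active. Base-emitter loop: I_B = (V_BB − V_BE)/(R_B + (β+1)R_E) = (5.7 − 0.7)/(68 + 81×0.56) = 0.0441 mA.
I_C = β·I_B = 80×0.0441 = 3.53 mA.
V_CE = V_CC − I_C·R_C − I_E·R_E = 6.6 − 3.53×0.56 − 3.57×0.56 = 2.62 V > V_CE(sat), so the active-region assumption holds.

active; I_C ≈ 3.5 mA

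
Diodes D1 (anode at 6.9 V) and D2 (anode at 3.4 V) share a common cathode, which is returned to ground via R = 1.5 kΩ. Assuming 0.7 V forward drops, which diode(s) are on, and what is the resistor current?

Assume both conduct. Then node N would need to be at both 6.9−0.7 = 6.2 V and 3.4−0.7 = 2.7 V, which is impossible.
Assume only D1 conducts: V_N = 6.9 − 0.7 = 6.2 V, so I_R = 6.2/1.5 = 4.13 mA.
Check D2: its anode-to-cathode voltage is 3.4 − 6.2 = -2.8 V < 0.7 V, so it is off. The assumption is consistent.

Only D1 conducts; I_R ≈ 4.1 mA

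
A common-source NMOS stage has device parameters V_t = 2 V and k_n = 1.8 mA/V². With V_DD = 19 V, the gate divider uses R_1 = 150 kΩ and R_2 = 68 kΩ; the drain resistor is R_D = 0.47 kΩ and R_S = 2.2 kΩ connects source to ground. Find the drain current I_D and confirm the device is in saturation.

I_D ≈ 1.2 mA

V_G = V_DD·R_2/(R_1+R_2) = 19×68/218 = 5.93 V.
Assume saturation: I_D = (k_n/2)(V_GS − V_t)² with V_GS = V_G − I_D·R_S = 5.93 − 2.2·I_D.
Substituting gives 4.36·I_D² − 16.5·I_D + 13.9 = 0, with roots I_D = 1.25 or 2.55 mA.
The root I_D = 2.55 mA gives V_GS = 0.317 V ≤ V_t, so take I_D = 1.25 mA.
Then V_GS = 3.18 V and V_DS = V_DD − I_D(R_D+R_S) = 19 − 1.25×2.67 = 15.7 V.
Saturation requires V_DS ≥ V_GS − V_t = 1.18 V; 15.7 ≥ 1.18 ✓.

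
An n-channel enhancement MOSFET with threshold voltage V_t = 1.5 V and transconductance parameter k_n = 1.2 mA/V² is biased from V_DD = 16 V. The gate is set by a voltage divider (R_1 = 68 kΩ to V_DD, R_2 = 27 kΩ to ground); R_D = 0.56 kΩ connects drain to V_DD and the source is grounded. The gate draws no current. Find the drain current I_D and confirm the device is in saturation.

V_G = V_DD·R_2/(R_1+R_2) = 16×27/95 = 4.55 V. With the source grounded, V_GS = V_G = 4.55 V.
Assume saturation: I_D = (k_n/2)(V_GS − V_t)² = (1.2/2)×(4.55 − 1.5)² = 0.6×3.05² = 5.57 mA.
V_DS = V_DD − I_D·R_D = 16 − 5.57×0.56 = 12.9 V.
Saturation requires V_DS ≥ V_GS − V_t = 3.05 V; 12.9 ≥ 3.05 ✓.

I_D ≈ 5.6 mA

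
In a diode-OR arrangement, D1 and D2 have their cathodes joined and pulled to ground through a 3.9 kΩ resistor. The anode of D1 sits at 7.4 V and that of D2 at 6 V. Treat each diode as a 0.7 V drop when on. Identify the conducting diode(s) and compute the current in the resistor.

Only D1 conducts; I_R ≈ 1.7 mA

Assume both conduct. Then node N would need to be at both 7.4−0.7 = 6.7 V and 6−0.7 = 5.3 V, which is impossible.
Assume only D1 conducts: V_N = 7.4 − 0.7 = 6.7 V, so I_R = 6.7/3.9 = 1.72 mA.
Check D2: its anode-to-cathode voltage is 6 − 6.7 = -0.7 V < 0.7 V, so it is off. The assumption is consistent.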